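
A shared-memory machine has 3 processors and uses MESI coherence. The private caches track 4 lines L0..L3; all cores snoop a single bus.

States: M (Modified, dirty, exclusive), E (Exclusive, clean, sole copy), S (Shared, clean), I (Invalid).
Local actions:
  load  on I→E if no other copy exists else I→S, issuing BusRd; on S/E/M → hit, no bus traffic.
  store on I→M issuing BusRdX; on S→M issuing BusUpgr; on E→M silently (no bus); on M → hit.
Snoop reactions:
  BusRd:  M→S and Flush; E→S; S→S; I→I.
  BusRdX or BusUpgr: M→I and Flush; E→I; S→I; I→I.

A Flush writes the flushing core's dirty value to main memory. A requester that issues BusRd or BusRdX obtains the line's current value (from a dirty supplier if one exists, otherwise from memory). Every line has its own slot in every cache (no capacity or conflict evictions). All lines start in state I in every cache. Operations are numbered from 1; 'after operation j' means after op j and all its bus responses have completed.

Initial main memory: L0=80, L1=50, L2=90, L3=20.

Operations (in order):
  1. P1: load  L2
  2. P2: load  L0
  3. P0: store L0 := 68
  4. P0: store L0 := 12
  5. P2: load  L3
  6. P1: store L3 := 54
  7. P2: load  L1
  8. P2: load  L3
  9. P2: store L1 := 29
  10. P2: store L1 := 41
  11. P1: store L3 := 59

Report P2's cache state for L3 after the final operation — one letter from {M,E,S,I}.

step 1: P1: load  L2  ⟶  IEI  (L2)  txn=BusRd  M[L2]=90
step 2: P2: load  L0  ⟶  IIE  (L0)  txn=BusRd  M[L0]=80
step 3: P0: store L0 := 68  ⟶  MII  (L0)  txn=BusRdX  M[L0]=80
step 4: P0: store L0 := 12  ⟶  MII  (L0)  txn=∅  M[L0]=80
step 5: P2: load  L3  ⟶  IIE  (L3)  txn=BusRd  M[L3]=20
step 6: P1: store L3 := 54  ⟶  IMI  (L3)  txn=BusRdX  M[L3]=20
step 7: P2: load  L1  ⟶  IIE  (L1)  txn=BusRd  M[L1]=50
step 8: P2: load  L3  ⟶  ISS  (L3)  txn=BusRd+Flush  M[L3]=54
step 9: P2: store L1 := 29  ⟶  IIM  (L1)  txn=∅  M[L1]=50
step 10: P2: store L1 := 41  ⟶  IIM  (L1)  txn=∅  M[L1]=50
step 11: P1: store L3 := 59  ⟶  IMI  (L3)  txn=BusUpgr  M[L3]=54

state = I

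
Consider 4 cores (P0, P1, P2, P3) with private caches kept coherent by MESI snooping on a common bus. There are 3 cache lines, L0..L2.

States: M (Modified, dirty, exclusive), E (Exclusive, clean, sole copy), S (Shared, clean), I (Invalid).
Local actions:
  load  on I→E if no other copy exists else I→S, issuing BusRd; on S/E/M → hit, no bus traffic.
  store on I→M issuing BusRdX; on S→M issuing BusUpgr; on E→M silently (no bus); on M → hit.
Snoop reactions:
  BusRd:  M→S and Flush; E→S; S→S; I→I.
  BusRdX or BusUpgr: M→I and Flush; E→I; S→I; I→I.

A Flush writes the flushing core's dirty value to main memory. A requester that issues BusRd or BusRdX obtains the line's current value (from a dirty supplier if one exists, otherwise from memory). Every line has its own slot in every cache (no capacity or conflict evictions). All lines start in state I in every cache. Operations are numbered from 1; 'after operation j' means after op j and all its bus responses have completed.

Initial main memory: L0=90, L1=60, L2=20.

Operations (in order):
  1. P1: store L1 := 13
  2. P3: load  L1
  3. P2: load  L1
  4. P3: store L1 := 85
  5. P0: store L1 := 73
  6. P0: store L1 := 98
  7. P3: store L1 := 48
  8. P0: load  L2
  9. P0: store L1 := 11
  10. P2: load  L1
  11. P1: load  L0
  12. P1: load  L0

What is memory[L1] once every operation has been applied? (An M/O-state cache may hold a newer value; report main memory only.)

memory[L1] = 11

step 1: P1: store L1 := 13  ⟶  IMII  (L1)  txn=BusRdX  M[L1]=60
step 2: P3: load  L1  ⟶  ISIS  (L1)  txn=BusRd+Flush  M[L1]=13
step 3: P2: load  L1  ⟶  ISSS  (L1)  txn=BusRd  M[L1]=13
step 4: P3: store L1 := 85  ⟶  IIIM  (L1)  txn=BusUpgr  M[L1]=13
step 5: P0: store L1 := 73  ⟶  MIII  (L1)  txn=BusRdX+Flush  M[L1]=85
step 6: P0: store L1 := 98  ⟶  MIII  (L1)  txn=∅  M[L1]=85
step 7: P3: store L1 := 48  ⟶  IIIM  (L1)  txn=BusRdX+Flush  M[L1]=98
step 8: P0: load  L2  ⟶  EIII  (L2)  txn=BusRd  M[L2]=20
step 9: P0: store L1 := 11  ⟶  MIII  (L1)  txn=BusRdX+Flush  M[L1]=48
step 10: P2: load  L1  ⟶  SISI  (L1)  txn=BusRd+Flush  M[L1]=11
step 11: P1: load  L0  ⟶  IEII  (L0)  txn=BusRd  M[L0]=90
step 12: P1: load  L0  ⟶  IEII  (L0)  txn=∅  M[L0]=90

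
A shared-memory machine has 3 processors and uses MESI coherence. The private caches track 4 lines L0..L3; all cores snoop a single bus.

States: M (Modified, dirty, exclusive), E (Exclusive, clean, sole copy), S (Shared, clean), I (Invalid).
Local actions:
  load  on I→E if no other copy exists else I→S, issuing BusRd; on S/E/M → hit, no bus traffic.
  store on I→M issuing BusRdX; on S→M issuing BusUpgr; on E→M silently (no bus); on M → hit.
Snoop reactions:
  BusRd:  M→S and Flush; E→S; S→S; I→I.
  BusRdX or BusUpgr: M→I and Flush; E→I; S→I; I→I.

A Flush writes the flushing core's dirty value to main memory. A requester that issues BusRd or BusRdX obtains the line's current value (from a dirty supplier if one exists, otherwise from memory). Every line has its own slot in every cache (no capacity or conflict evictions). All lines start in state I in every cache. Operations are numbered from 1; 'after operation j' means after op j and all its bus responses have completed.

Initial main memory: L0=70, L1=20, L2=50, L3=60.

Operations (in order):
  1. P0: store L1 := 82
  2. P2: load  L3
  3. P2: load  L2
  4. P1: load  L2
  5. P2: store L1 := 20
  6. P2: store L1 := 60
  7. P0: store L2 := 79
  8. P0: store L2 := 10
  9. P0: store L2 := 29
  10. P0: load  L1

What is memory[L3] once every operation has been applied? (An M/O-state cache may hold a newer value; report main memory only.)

memory[L3] = 60

[1] P0: store L1 := 82 | P0:M(82), P1:I, P2:I | bus: BusRdX
[2] P2: load  L3 | P0:I, P1:I, P2:E(60) | bus: BusRd
[3] P2: load  L2 | P0:I, P1:I, P2:E(50) | bus: BusRd
[4] P1: load  L2 | P0:I, P1:S(50), P2:S(50) | bus: BusRd
[5] P2: store L1 := 20 | P0:I, P1:I, P2:M(20) | bus: BusRdX,Flush
[6] P2: store L1 := 60 | P0:I, P1:I, P2:M(60) | bus: none
[7] P0: store L2 := 79 | P0:M(79), P1:I, P2:I | bus: BusRdX
[8] P0: store L2 := 10 | P0:M(10), P1:I, P2:I | bus: none
[9] P0: store L2 := 29 | P0:M(29), P1:I, P2:I | bus: none
[10] P0: load  L1 | P0:S(60), P1:I, P2:S(60) | bus: BusRd,Flush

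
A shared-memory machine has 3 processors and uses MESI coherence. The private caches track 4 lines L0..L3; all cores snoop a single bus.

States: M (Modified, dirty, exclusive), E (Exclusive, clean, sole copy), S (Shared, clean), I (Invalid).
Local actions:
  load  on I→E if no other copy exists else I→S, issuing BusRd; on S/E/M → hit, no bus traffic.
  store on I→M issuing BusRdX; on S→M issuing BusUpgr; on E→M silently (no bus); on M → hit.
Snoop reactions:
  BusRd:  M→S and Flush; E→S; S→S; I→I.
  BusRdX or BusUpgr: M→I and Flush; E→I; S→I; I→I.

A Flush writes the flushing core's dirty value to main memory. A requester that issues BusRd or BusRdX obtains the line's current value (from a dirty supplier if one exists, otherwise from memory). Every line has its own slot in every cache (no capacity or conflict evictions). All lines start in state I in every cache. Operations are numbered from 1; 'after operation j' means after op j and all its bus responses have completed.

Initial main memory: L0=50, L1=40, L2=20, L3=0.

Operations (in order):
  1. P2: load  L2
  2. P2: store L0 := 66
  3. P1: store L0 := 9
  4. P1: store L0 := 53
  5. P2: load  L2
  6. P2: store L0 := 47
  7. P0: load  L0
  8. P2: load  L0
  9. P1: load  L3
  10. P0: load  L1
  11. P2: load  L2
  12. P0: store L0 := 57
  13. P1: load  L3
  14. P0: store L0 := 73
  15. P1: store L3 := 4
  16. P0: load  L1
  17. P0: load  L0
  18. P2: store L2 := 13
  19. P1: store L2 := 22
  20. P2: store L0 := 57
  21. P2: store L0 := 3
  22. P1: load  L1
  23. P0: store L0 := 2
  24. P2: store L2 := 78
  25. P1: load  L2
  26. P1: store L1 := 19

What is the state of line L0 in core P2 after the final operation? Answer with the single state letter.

state = I

  op1 P2: load  L2 → I/I/E on L2; bus BusRd; mem=20
  op2 P2: store L0 := 66 → I/I/M on L0; bus BusRdX; mem=50
  op3 P1: store L0 := 9 → I/M/I on L0; bus BusRdX Flush; mem=66
  op4 P1: store L0 := 53 → I/M/I on L0; bus (none); mem=66
  op5 P2: load  L2 → I/I/E on L2; bus (none); mem=20
  op6 P2: store L0 := 47 → I/I/M on L0; bus BusRdX Flush; mem=53
  op7 P0: load  L0 → S/I/S on L0; bus BusRd Flush; mem=47
  op8 P2: load  L0 → S/I/S on L0; bus (none); mem=47
  op9 P1: load  L3 → I/E/I on L3; bus BusRd; mem=0
  op10 P0: load  L1 → E/I/I on L1; bus BusRd; mem=40
  op11 P2: load  L2 → I/I/E on L2; bus (none); mem=20
  op12 P0: store L0 := 57 → M/I/I on L0; bus BusUpgr; mem=47
  op13 P1: load  L3 → I/E/I on L3; bus (none); mem=0
  op14 P0: store L0 := 73 → M/I/I on L0; bus (none); mem=47
  op15 P1: store L3 := 4 → I/M/I on L3; bus (none); mem=0
  op16 P0: load  L1 → E/I/I on L1; bus (none); mem=40
  op17 P0: load  L0 → M/I/I on L0; bus (none); mem=47
  op18 P2: store L2 := 13 → I/I/M on L2; bus (none); mem=20
  op19 P1: store L2 := 22 → I/M/I on L2; bus BusRdX Flush; mem=13
  op20 P2: store L0 := 57 → I/I/M on L0; bus BusRdX Flush; mem=73
  op21 P2: store L0 := 3 → I/I/M on L0; bus (none); mem=73
  op22 P1: load  L1 → S/S/I on L1; bus BusRd; mem=40
  op23 P0: store L0 := 2 → M/I/I on L0; bus BusRdX Flush; mem=3
  op24 P2: store L2 := 78 → I/I/M on L2; bus BusRdX Flush; mem=22
  op25 P1: load  L2 → I/S/S on L2; bus BusRd Flush; mem=78
  op26 P1: store L1 := 19 → I/M/I on L1; bus BusUpgr; mem=40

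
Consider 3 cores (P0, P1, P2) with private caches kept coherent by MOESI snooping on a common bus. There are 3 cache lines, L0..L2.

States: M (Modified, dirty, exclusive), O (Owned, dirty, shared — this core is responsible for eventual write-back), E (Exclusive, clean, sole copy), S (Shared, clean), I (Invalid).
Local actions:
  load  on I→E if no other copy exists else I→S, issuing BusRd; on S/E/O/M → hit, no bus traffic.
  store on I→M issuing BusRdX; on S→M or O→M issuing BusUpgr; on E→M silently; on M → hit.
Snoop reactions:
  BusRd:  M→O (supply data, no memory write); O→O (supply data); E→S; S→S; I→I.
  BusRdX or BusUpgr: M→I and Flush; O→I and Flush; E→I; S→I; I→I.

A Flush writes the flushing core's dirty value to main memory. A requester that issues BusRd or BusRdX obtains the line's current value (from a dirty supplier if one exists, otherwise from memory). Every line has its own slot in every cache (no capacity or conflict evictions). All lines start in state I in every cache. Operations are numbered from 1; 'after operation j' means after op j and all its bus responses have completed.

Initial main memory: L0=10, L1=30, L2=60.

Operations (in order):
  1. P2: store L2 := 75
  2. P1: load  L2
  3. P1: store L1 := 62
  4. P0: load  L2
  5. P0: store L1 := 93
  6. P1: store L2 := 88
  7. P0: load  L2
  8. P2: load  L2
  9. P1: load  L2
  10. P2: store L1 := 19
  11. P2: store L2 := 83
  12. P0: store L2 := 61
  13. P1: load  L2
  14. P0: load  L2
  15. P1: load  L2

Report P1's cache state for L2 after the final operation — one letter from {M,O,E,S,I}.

state = S

  op1 P2: store L2 := 75 → I/I/M on L2; bus BusRdX; mem=60
  op2 P1: load  L2 → I/S/O on L2; bus BusRd; mem=60
  op3 P1: store L1 := 62 → I/M/I on L1; bus BusRdX; mem=30
  op4 P0: load  L2 → S/S/O on L2; bus BusRd; mem=60
  op5 P0: store L1 := 93 → M/I/I on L1; bus BusRdX Flush; mem=62
  op6 P1: store L2 := 88 → I/M/I on L2; bus BusUpgr Flush; mem=75
  op7 P0: load  L2 → S/O/I on L2; bus BusRd; mem=75
  op8 P2: load  L2 → S/O/S on L2; bus BusRd; mem=75
  op9 P1: load  L2 → S/O/S on L2; bus (none); mem=75
  op10 P2: store L1 := 19 → I/I/M on L1; bus BusRdX Flush; mem=93
  op11 P2: store L2 := 83 → I/I/M on L2; bus BusUpgr Flush; mem=88
  op12 P0: store L2 := 61 → M/I/I on L2; bus BusRdX Flush; mem=83
  op13 P1: load  L2 → O/S/I on L2; bus BusRd; mem=83
  op14 P0: load  L2 → O/S/I on L2; bus (none); mem=83
  op15 P1: load  L2 → O/S/I on L2; bus (none); mem=83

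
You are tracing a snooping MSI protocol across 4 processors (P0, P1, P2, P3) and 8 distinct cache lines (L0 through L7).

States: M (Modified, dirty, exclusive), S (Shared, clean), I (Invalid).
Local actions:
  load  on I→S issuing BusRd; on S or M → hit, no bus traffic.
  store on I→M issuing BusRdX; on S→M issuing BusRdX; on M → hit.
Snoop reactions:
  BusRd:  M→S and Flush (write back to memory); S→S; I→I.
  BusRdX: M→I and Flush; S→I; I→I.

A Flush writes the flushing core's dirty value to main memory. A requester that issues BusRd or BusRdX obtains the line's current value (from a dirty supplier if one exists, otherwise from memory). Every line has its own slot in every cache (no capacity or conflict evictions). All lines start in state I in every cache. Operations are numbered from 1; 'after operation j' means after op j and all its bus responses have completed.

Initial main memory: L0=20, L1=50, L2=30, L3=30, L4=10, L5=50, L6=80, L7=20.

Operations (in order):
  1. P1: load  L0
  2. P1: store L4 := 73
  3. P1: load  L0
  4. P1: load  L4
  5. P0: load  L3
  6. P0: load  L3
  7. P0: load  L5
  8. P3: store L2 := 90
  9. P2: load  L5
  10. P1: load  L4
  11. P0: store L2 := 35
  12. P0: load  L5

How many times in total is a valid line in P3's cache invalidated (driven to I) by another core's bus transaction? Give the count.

invalidations = 1

  op1 P1: load  L0 → I/S/I/I on L0; bus BusRd; mem=20
  op2 P1: store L4 := 73 → I/M/I/I on L4; bus BusRdX; mem=10
  op3 P1: load  L0 → I/S/I/I on L0; bus (none); mem=20
  op4 P1: load  L4 → I/M/I/I on L4; bus (none); mem=10
  op5 P0: load  L3 → S/I/I/I on L3; bus BusRd; mem=30
  op6 P0: load  L3 → S/I/I/I on L3; bus (none); mem=30
  op7 P0: load  L5 → S/I/I/I on L5; bus BusRd; mem=50
  op8 P3: store L2 := 90 → I/I/I/M on L2; bus BusRdX; mem=30
  op9 P2: load  L5 → S/I/S/I on L5; bus BusRd; mem=50
  op10 P1: load  L4 → I/M/I/I on L4; bus (none); mem=10
  op11 P0: store L2 := 35 → M/I/I/I on L2; bus BusRdX Flush; mem=90
  op12 P0: load  L5 → S/I/S/I on L5; bus (none); mem=50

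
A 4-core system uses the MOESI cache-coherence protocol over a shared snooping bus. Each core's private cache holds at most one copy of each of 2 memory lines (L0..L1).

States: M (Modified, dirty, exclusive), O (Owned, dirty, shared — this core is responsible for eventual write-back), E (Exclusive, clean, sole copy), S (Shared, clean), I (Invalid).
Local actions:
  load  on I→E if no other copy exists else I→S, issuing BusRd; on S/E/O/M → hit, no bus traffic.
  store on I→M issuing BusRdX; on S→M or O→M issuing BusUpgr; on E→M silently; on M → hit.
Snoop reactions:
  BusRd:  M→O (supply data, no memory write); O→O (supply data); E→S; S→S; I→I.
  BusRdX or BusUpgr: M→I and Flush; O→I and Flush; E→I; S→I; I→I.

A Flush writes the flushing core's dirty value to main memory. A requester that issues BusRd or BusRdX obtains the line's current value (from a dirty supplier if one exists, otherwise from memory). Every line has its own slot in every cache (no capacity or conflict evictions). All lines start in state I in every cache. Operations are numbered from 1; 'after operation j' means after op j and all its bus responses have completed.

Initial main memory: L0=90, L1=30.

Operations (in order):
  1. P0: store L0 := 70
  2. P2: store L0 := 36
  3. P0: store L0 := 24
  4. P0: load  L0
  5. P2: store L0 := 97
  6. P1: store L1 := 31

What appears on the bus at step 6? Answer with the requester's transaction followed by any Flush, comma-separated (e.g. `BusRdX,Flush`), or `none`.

bus = BusRdX

  op1 P0: store L0 := 70 → M/I/I/I on L0; bus BusRdX; mem=90
  op2 P2: store L0 := 36 → I/I/M/I on L0; bus BusRdX Flush; mem=70
  op3 P0: store L0 := 24 → M/I/I/I on L0; bus BusRdX Flush; mem=36
  op4 P0: load  L0 → M/I/I/I on L0; bus (none); mem=36
  op5 P2: store L0 := 97 → I/I/M/I on L0; bus BusRdX Flush; mem=24
  op6 P1: store L1 := 31 → I/M/I/I on L1; bus BusRdX; mem=30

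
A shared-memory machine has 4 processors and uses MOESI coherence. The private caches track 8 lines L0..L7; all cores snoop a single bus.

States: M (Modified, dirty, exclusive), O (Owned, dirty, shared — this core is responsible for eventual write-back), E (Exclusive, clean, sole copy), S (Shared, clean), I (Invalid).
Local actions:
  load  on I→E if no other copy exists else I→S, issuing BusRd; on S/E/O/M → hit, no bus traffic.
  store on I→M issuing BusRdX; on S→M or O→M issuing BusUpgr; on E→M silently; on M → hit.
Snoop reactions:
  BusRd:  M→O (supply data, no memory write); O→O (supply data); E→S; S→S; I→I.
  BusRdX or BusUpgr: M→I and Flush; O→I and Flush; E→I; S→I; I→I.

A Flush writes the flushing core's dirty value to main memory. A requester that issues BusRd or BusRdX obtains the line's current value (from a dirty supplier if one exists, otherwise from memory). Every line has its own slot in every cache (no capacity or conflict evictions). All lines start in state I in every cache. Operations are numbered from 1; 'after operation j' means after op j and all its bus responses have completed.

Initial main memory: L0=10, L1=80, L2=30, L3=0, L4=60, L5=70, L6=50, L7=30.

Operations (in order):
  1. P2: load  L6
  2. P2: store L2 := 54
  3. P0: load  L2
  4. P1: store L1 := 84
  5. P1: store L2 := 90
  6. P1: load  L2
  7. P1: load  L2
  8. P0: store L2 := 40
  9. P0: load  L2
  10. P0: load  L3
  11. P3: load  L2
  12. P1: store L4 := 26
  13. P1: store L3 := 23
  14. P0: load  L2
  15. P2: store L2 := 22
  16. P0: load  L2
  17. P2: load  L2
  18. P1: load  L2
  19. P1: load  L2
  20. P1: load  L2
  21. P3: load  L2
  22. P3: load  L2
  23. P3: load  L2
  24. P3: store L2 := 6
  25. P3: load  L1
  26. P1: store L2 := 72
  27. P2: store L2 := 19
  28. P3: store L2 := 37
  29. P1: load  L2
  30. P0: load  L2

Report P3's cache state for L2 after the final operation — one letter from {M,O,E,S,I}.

1. P2: load  L6  bus=[BusRd]  L6: P0=I P1=I P2=E P3=I  mem[L6]=50
2. P2: store L2 := 54  bus=[BusRdX]  L2: P0=I P1=I P2=M P3=I  mem[L2]=30
3. P0: load  L2  bus=[BusRd]  L2: P0=S P1=I P2=O P3=I  mem[L2]=30
4. P1: store L1 := 84  bus=[BusRdX]  L1: P0=I P1=M P2=I P3=I  mem[L1]=80
5. P1: store L2 := 90  bus=[BusRdX,Flush]  L2: P0=I P1=M P2=I P3=I  mem[L2]=54
6. P1: load  L2  bus=[-]  L2: P0=I P1=M P2=I P3=I  mem[L2]=54
7. P1: load  L2  bus=[-]  L2: P0=I P1=M P2=I P3=I  mem[L2]=54
8. P0: store L2 := 40  bus=[BusRdX,Flush]  L2: P0=M P1=I P2=I P3=I  mem[L2]=90
9. P0: load  L2  bus=[-]  L2: P0=M P1=I P2=I P3=I  mem[L2]=90
10. P0: load  L3  bus=[BusRd]  L3: P0=E P1=I P2=I P3=I  mem[L3]=0
11. P3: load  L2  bus=[BusRd]  L2: P0=O P1=I P2=I P3=S  mem[L2]=90
12. P1: store L4 := 26  bus=[BusRdX]  L4: P0=I P1=M P2=I P3=I  mem[L4]=60
13. P1: store L3 := 23  bus=[BusRdX]  L3: P0=I P1=M P2=I P3=I  mem[L3]=0
14. P0: load  L2  bus=[-]  L2: P0=O P1=I P2=I P3=S  mem[L2]=90
15. P2: store L2 := 22  bus=[BusRdX,Flush]  L2: P0=I P1=I P2=M P3=I  mem[L2]=40
16. P0: load  L2  bus=[BusRd]  L2: P0=S P1=I P2=O P3=I  mem[L2]=40
17. P2: load  L2  bus=[-]  L2: P0=S P1=I P2=O P3=I  mem[L2]=40
18. P1: load  L2  bus=[BusRd]  L2: P0=S P1=S P2=O P3=I  mem[L2]=40
19. P1: load  L2  bus=[-]  L2: P0=S P1=S P2=O P3=I  mem[L2]=40
20. P1: load  L2  bus=[-]  L2: P0=S P1=S P2=O P3=I  mem[L2]=40
21. P3: load  L2  bus=[BusRd]  L2: P0=S P1=S P2=O P3=S  mem[L2]=40
22. P3: load  L2  bus=[-]  L2: P0=S P1=S P2=O P3=S  mem[L2]=40
23. P3: load  L2  bus=[-]  L2: P0=S P1=S P2=O P3=S  mem[L2]=40
24. P3: store L2 := 6  bus=[BusUpgr,Flush]  L2: P0=I P1=I P2=I P3=M  mem[L2]=22
25. P3: load  L1  bus=[BusRd]  L1: P0=I P1=O P2=I P3=S  mem[L1]=80
26. P1: store L2 := 72  bus=[BusRdX,Flush]  L2: P0=I P1=M P2=I P3=I  mem[L2]=6
27. P2: store L2 := 19  bus=[BusRdX,Flush]  L2: P0=I P1=I P2=M P3=I  mem[L2]=72
28. P3: store L2 := 37  bus=[BusRdX,Flush]  L2: P0=I P1=I P2=I P3=M  mem[L2]=19
29. P1: load  L2  bus=[BusRd]  L2: P0=I P1=S P2=I P3=O  mem[L2]=19
30. P0: load  L2  bus=[BusRd]  L2: P0=S P1=S P2=I P3=O  mem[L2]=19

state = O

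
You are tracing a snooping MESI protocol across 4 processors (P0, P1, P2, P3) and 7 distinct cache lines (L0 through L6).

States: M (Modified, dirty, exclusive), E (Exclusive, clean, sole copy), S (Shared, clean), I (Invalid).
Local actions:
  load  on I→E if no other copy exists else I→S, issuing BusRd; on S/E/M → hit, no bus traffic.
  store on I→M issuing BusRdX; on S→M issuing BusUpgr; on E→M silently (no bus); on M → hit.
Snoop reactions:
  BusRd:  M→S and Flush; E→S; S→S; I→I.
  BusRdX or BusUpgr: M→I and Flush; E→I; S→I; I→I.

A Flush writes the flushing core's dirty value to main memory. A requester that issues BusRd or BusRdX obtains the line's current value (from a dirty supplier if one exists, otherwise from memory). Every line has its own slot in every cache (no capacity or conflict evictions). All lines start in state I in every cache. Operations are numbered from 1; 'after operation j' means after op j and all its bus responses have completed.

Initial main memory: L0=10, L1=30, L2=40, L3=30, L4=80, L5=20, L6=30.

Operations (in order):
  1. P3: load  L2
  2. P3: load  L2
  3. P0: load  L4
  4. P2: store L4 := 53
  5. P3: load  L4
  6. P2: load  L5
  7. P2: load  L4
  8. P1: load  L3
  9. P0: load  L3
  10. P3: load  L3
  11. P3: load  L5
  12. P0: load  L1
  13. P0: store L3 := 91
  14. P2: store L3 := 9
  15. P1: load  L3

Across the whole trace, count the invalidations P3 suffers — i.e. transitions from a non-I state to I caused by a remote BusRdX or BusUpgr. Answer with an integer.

invalidations = 1

  op1 P3: load  L2 → I/I/I/E on L2; bus BusRd; mem=40
  op2 P3: load  L2 → I/I/I/E on L2; bus (none); mem=40
  op3 P0: load  L4 → E/I/I/I on L4; bus BusRd; mem=80
  op4 P2: store L4 := 53 → I/I/M/I on L4; bus BusRdX; mem=80
  op5 P3: load  L4 → I/I/S/S on L4; bus BusRd Flush; mem=53
  op6 P2: load  L5 → I/I/E/I on L5; bus BusRd; mem=20
  op7 P2: load  L4 → I/I/S/S on L4; bus (none); mem=53
  op8 P1: load  L3 → I/E/I/I on L3; bus BusRd; mem=30
  op9 P0: load  L3 → S/S/I/I on L3; bus BusRd; mem=30
  op10 P3: load  L3 → S/S/I/S on L3; bus BusRd; mem=30
  op11 P3: load  L5 → I/I/S/S on L5; bus BusRd; mem=20
  op12 P0: load  L1 → E/I/I/I on L1; bus BusRd; mem=30
  op13 P0: store L3 := 91 → M/I/I/I on L3; bus BusUpgr; mem=30
  op14 P2: store L3 := 9 → I/I/M/I on L3; bus BusRdX Flush; mem=91
  op15 P1: load  L3 → I/S/S/I on L3; bus BusRd Flush; mem=9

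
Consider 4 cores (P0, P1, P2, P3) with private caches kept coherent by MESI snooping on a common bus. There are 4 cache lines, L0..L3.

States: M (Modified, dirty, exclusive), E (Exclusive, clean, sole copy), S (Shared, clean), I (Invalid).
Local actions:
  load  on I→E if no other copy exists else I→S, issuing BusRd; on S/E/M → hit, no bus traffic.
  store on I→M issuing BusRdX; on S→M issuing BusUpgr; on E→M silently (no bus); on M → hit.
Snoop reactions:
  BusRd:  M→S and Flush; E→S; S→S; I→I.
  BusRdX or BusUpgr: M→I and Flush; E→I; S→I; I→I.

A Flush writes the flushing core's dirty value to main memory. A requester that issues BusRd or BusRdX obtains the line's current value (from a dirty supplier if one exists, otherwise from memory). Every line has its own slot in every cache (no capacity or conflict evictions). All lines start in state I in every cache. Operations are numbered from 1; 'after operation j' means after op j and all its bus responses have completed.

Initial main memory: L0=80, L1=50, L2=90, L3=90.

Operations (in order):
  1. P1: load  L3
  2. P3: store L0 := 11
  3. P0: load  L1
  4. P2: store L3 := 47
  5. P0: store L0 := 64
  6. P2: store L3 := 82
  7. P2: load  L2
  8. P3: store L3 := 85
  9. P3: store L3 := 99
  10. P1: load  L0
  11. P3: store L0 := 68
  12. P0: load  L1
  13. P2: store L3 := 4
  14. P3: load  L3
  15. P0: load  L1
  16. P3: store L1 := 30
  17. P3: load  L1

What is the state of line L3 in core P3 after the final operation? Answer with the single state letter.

step 1: P1: load  L3  ⟶  IEII  (L3)  txn=BusRd  M[L3]=90
step 2: P3: store L0 := 11  ⟶  IIIM  (L0)  txn=BusRdX  M[L0]=80
step 3: P0: load  L1  ⟶  EIII  (L1)  txn=BusRd  M[L1]=50
step 4: P2: store L3 := 47  ⟶  IIMI  (L3)  txn=BusRdX  M[L3]=90
step 5: P0: store L0 := 64  ⟶  MIII  (L0)  txn=BusRdX+Flush  M[L0]=11
step 6: P2: store L3 := 82  ⟶  IIMI  (L3)  txn=∅  M[L3]=90
step 7: P2: load  L2  ⟶  IIEI  (L2)  txn=BusRd  M[L2]=90
step 8: P3: store L3 := 85  ⟶  IIIM  (L3)  txn=BusRdX+Flush  M[L3]=82
step 9: P3: store L3 := 99  ⟶  IIIM  (L3)  txn=∅  M[L3]=82
step 10: P1: load  L0  ⟶  SSII  (L0)  txn=BusRd+Flush  M[L0]=64
step 11: P3: store L0 := 68  ⟶  IIIM  (L0)  txn=BusRdX  M[L0]=64
step 12: P0: load  L1  ⟶  EIII  (L1)  txn=∅  M[L1]=50
step 13: P2: store L3 := 4  ⟶  IIMI  (L3)  txn=BusRdX+Flush  M[L3]=99
step 14: P3: load  L3  ⟶  IISS  (L3)  txn=BusRd+Flush  M[L3]=4
step 15: P0: load  L1  ⟶  EIII  (L1)  txn=∅  M[L1]=50
step 16: P3: store L1 := 30  ⟶  IIIM  (L1)  txn=BusRdX  M[L1]=50
step 17: P3: load  L1  ⟶  IIIM  (L1)  txn=∅  M[L1]=50

state = S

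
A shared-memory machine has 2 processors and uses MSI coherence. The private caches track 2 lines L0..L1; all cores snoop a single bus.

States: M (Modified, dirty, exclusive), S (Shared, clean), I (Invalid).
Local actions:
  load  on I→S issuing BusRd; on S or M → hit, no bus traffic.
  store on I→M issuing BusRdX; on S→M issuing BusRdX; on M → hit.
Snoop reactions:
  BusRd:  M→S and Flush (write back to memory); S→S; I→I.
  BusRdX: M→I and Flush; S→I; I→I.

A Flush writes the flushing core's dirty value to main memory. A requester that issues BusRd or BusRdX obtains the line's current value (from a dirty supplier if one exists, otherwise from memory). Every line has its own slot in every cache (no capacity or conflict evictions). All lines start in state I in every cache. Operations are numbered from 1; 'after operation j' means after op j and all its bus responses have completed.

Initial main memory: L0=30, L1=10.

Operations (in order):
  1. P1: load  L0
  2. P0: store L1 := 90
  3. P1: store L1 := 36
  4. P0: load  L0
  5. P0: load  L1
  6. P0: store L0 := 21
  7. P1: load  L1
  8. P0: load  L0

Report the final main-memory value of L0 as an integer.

memory[L0] = 30

1. P1: load  L0  bus=[BusRd]  L0: P0=I P1=S  mem[L0]=30
2. P0: store L1 := 90  bus=[BusRdX]  L1: P0=M P1=I  mem[L1]=10
3. P1: store L1 := 36  bus=[BusRdX,Flush]  L1: P0=I P1=M  mem[L1]=90
4. P0: load  L0  bus=[BusRd]  L0: P0=S P1=S  mem[L0]=30
5. P0: load  L1  bus=[BusRd,Flush]  L1: P0=S P1=S  mem[L1]=36
6. P0: store L0 := 21  bus=[BusRdX]  L0: P0=M P1=I  mem[L0]=30
7. P1: load  L1  bus=[-]  L1: P0=S P1=S  mem[L1]=36
8. P0: load  L0  bus=[-]  L0: P0=M P1=I  mem[L0]=30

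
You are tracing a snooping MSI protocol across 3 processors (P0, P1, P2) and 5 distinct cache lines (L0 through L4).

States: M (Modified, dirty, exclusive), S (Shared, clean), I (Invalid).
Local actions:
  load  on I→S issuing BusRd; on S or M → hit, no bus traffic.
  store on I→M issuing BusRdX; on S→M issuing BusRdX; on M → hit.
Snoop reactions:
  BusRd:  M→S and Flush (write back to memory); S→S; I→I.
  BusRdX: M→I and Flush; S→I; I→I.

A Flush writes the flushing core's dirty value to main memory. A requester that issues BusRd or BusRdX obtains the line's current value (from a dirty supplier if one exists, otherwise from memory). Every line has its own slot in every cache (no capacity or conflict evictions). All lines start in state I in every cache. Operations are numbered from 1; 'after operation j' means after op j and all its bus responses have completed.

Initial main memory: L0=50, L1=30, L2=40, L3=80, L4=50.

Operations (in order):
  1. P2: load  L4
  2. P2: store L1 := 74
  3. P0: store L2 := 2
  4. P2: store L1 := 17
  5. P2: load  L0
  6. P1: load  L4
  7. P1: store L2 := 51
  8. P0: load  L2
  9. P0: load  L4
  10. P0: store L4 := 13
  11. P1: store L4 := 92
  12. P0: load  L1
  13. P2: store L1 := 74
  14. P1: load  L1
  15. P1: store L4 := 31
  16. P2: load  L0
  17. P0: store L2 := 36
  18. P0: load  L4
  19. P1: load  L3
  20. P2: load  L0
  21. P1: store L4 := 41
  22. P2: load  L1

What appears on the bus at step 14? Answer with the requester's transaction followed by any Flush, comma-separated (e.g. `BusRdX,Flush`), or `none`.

step 1: P2: load  L4  ⟶  IIS  (L4)  txn=BusRd  M[L4]=50
step 2: P2: store L1 := 74  ⟶  IIM  (L1)  txn=BusRdX  M[L1]=30
step 3: P0: store L2 := 2  ⟶  MII  (L2)  txn=BusRdX  M[L2]=40
step 4: P2: store L1 := 17  ⟶  IIM  (L1)  txn=∅  M[L1]=30
step 5: P2: load  L0  ⟶  IIS  (L0)  txn=BusRd  M[L0]=50
step 6: P1: load  L4  ⟶  ISS  (L4)  txn=BusRd  M[L4]=50
step 7: P1: store L2 := 51  ⟶  IMI  (L2)  txn=BusRdX+Flush  M[L2]=2
step 8: P0: load  L2  ⟶  SSI  (L2)  txn=BusRd+Flush  M[L2]=51
step 9: P0: load  L4  ⟶  SSS  (L4)  txn=BusRd  M[L4]=50
step 10: P0: store L4 := 13  ⟶  MII  (L4)  txn=BusRdX  M[L4]=50
step 11: P1: store L4 := 92  ⟶  IMI  (L4)  txn=BusRdX+Flush  M[L4]=13
step 12: P0: load  L1  ⟶  SIS  (L1)  txn=BusRd+Flush  M[L1]=17
step 13: P2: store L1 := 74  ⟶  IIM  (L1)  txn=BusRdX  M[L1]=17
step 14: P1: load  L1  ⟶  ISS  (L1)  txn=BusRd+Flush  M[L1]=74
step 15: P1: store L4 := 31  ⟶  IMI  (L4)  txn=∅  M[L4]=13
step 16: P2: load  L0  ⟶  IIS  (L0)  txn=∅  M[L0]=50
step 17: P0: store L2 := 36  ⟶  MII  (L2)  txn=BusRdX  M[L2]=51
step 18: P0: load  L4  ⟶  SSI  (L4)  txn=BusRd+Flush  M[L4]=31
step 19: P1: load  L3  ⟶  ISI  (L3)  txn=BusRd  M[L3]=80
step 20: P2: load  L0  ⟶  IIS  (L0)  txn=∅  M[L0]=50
step 21: P1: store L4 := 41  ⟶  IMI  (L4)  txn=BusRdX  M[L4]=31
step 22: P2: load  L1  ⟶  ISS  (L1)  txn=∅  M[L1]=74

bus = BusRd,Flush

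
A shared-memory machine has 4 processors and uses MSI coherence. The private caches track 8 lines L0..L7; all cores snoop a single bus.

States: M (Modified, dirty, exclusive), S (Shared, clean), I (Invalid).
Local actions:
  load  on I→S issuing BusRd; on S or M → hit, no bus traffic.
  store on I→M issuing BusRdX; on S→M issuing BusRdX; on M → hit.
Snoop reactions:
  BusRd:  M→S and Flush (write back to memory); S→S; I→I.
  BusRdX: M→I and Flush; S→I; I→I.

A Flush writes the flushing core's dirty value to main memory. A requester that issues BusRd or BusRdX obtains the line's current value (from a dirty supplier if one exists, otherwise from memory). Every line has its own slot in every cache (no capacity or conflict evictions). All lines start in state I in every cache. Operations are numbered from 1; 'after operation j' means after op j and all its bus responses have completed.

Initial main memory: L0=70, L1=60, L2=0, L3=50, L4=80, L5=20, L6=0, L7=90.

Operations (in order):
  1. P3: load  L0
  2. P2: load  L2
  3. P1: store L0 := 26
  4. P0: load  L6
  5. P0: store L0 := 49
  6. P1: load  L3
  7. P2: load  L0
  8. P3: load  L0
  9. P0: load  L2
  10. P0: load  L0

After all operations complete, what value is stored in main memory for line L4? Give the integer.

1. P3: load  L0  bus=[BusRd]  L0: P0=I P1=I P2=I P3=S  mem[L0]=70
2. P2: load  L2  bus=[BusRd]  L2: P0=I P1=I P2=S P3=I  mem[L2]=0
3. P1: store L0 := 26  bus=[BusRdX]  L0: P0=I P1=M P2=I P3=I  mem[L0]=70
4. P0: load  L6  bus=[BusRd]  L6: P0=S P1=I P2=I P3=I  mem[L6]=0
5. P0: store L0 := 49  bus=[BusRdX,Flush]  L0: P0=M P1=I P2=I P3=I  mem[L0]=26
6. P1: load  L3  bus=[BusRd]  L3: P0=I P1=S P2=I P3=I  mem[L3]=50
7. P2: load  L0  bus=[BusRd,Flush]  L0: P0=S P1=I P2=S P3=I  mem[L0]=49
8. P3: load  L0  bus=[BusRd]  L0: P0=S P1=I P2=S P3=S  mem[L0]=49
9. P0: load  L2  bus=[BusRd]  L2: P0=S P1=I P2=S P3=I  mem[L2]=0
10. P0: load  L0  bus=[-]  L0: P0=S P1=I P2=S P3=S  mem[L0]=49

memory[L4] = 80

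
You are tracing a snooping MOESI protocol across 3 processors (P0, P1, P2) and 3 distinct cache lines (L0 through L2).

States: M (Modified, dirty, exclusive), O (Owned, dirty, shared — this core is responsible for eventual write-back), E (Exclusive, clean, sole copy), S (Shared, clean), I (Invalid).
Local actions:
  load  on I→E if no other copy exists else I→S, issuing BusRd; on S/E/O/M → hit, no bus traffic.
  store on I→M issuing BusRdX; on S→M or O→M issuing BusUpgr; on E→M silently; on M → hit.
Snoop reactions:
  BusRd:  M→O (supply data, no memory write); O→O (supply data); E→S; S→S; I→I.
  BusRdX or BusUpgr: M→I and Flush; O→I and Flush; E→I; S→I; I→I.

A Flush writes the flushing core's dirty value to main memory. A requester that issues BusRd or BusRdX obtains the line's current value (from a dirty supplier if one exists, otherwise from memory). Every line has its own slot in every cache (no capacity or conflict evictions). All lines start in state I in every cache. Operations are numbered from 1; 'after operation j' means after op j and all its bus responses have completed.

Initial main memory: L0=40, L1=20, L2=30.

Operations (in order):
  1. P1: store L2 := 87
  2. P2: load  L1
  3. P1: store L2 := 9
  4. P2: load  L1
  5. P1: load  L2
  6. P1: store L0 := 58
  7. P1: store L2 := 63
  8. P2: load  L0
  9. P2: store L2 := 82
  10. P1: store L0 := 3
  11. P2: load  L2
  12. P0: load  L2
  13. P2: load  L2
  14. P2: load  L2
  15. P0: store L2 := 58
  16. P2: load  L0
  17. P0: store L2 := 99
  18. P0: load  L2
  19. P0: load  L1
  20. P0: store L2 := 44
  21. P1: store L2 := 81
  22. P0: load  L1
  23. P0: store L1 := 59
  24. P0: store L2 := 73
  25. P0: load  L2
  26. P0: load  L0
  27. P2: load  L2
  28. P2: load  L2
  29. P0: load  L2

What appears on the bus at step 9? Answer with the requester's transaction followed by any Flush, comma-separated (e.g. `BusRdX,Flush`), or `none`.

bus = BusRdX,Flush

[1] P1: store L2 := 87 | P0:I, P1:M(87), P2:I | bus: BusRdX
[2] P2: load  L1 | P0:I, P1:I, P2:E(20) | bus: BusRd
[3] P1: store L2 := 9 | P0:I, P1:M(9), P2:I | bus: none
[4] P2: load  L1 | P0:I, P1:I, P2:E(20) | bus: none
[5] P1: load  L2 | P0:I, P1:M(9), P2:I | bus: none
[6] P1: store L0 := 58 | P0:I, P1:M(58), P2:I | bus: BusRdX
[7] P1: store L2 := 63 | P0:I, P1:M(63), P2:I | bus: none
[8] P2: load  L0 | P0:I, P1:O(58), P2:S(58) | bus: BusRd
[9] P2: store L2 := 82 | P0:I, P1:I, P2:M(82) | bus: BusRdX,Flush
[10] P1: store L0 := 3 | P0:I, P1:M(3), P2:I | bus: BusUpgr
[11] P2: load  L2 | P0:I, P1:I, P2:M(82) | bus: none
[12] P0: load  L2 | P0:S(82), P1:I, P2:O(82) | bus: BusRd
[13] P2: load  L2 | P0:S(82), P1:I, P2:O(82) | bus: none
[14] P2: load  L2 | P0:S(82), P1:I, P2:O(82) | bus: none
[15] P0: store L2 := 58 | P0:M(58), P1:I, P2:I | bus: BusUpgr,Flush
[16] P2: load  L0 | P0:I, P1:O(3), P2:S(3) | bus: BusRd
[17] P0: store L2 := 99 | P0:M(99), P1:I, P2:I | bus: none
[18] P0: load  L2 | P0:M(99), P1:I, P2:I | bus: none
[19] P0: load  L1 | P0:S(20), P1:I, P2:S(20) | bus: BusRd
[20] P0: store L2 := 44 | P0:M(44), P1:I, P2:I | bus: none
[21] P1: store L2 := 81 | P0:I, P1:M(81), P2:I | bus: BusRdX,Flush
[22] P0: load  L1 | P0:S(20), P1:I, P2:S(20) | bus: none
[23] P0: store L1 := 59 | P0:M(59), P1:I, P2:I | bus: BusUpgr
[24] P0: store L2 := 73 | P0:M(73), P1:I, P2:I | bus: BusRdX,Flush
[25] P0: load  L2 | P0:M(73), P1:I, P2:I | bus: none
[26] P0: load  L0 | P0:S(3), P1:O(3), P2:S(3) | bus: BusRd
[27] P2: load  L2 | P0:O(73), P1:I, P2:S(73) | bus: BusRd
[28] P2: load  L2 | P0:O(73), P1:I, P2:S(73) | bus: none
[29] P0: load  L2 | P0:O(73), P1:I, P2:S(73) | bus: none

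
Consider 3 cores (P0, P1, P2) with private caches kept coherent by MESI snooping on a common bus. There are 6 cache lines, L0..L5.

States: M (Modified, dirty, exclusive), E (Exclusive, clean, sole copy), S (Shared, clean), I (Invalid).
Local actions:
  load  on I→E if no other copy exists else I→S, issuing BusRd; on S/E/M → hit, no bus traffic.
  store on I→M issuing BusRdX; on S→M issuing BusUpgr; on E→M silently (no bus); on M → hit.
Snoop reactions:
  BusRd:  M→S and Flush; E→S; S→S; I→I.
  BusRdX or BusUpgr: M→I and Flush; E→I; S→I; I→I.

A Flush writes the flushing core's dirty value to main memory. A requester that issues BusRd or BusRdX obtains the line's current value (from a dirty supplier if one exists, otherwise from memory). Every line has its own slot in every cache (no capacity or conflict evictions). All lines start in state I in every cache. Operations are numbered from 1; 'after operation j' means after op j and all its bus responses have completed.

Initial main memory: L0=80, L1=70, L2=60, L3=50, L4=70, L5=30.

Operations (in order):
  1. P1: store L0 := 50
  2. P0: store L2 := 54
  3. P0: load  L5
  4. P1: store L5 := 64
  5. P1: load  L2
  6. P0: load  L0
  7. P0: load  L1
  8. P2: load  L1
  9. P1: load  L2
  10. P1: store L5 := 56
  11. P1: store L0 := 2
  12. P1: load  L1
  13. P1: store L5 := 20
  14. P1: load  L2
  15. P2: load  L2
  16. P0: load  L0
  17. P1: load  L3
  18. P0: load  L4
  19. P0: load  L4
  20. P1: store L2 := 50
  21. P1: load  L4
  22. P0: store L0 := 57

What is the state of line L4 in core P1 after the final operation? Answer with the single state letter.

1. P1: store L0 := 50  bus=[BusRdX]  L0: P0=I P1=M P2=I  mem[L0]=80
2. P0: store L2 := 54  bus=[BusRdX]  L2: P0=M P1=I P2=I  mem[L2]=60
3. P0: load  L5  bus=[BusRd]  L5: P0=E P1=I P2=I  mem[L5]=30
4. P1: store L5 := 64  bus=[BusRdX]  L5: P0=I P1=M P2=I  mem[L5]=30
5. P1: load  L2  bus=[BusRd,Flush]  L2: P0=S P1=S P2=I  mem[L2]=54
6. P0: load  L0  bus=[BusRd,Flush]  L0: P0=S P1=S P2=I  mem[L0]=50
7. P0: load  L1  bus=[BusRd]  L1: P0=E P1=I P2=I  mem[L1]=70
8. P2: load  L1  bus=[BusRd]  L1: P0=S P1=I P2=S  mem[L1]=70
9. P1: load  L2  bus=[-]  L2: P0=S P1=S P2=I  mem[L2]=54
10. P1: store L5 := 56  bus=[-]  L5: P0=I P1=M P2=I  mem[L5]=30
11. P1: store L0 := 2  bus=[BusUpgr]  L0: P0=I P1=M P2=I  mem[L0]=50
12. P1: load  L1  bus=[BusRd]  L1: P0=S P1=S P2=S  mem[L1]=70
13. P1: store L5 := 20  bus=[-]  L5: P0=I P1=M P2=I  mem[L5]=30
14. P1: load  L2  bus=[-]  L2: P0=S P1=S P2=I  mem[L2]=54
15. P2: load  L2  bus=[BusRd]  L2: P0=S P1=S P2=S  mem[L2]=54
16. P0: load  L0  bus=[BusRd,Flush]  L0: P0=S P1=S P2=I  mem[L0]=2
17. P1: load  L3  bus=[BusRd]  L3: P0=I P1=E P2=I  mem[L3]=50
18. P0: load  L4  bus=[BusRd]  L4: P0=E P1=I P2=I  mem[L4]=70
19. P0: load  L4  bus=[-]  L4: P0=E P1=I P2=I  mem[L4]=70
20. P1: store L2 := 50  bus=[BusUpgr]  L2: P0=I P1=M P2=I  mem[L2]=54
21. P1: load  L4  bus=[BusRd]  L4: P0=S P1=S P2=I  mem[L4]=70
22. P0: store L0 := 57  bus=[BusUpgr]  L0: P0=M P1=I P2=I  mem[L0]=2

state = S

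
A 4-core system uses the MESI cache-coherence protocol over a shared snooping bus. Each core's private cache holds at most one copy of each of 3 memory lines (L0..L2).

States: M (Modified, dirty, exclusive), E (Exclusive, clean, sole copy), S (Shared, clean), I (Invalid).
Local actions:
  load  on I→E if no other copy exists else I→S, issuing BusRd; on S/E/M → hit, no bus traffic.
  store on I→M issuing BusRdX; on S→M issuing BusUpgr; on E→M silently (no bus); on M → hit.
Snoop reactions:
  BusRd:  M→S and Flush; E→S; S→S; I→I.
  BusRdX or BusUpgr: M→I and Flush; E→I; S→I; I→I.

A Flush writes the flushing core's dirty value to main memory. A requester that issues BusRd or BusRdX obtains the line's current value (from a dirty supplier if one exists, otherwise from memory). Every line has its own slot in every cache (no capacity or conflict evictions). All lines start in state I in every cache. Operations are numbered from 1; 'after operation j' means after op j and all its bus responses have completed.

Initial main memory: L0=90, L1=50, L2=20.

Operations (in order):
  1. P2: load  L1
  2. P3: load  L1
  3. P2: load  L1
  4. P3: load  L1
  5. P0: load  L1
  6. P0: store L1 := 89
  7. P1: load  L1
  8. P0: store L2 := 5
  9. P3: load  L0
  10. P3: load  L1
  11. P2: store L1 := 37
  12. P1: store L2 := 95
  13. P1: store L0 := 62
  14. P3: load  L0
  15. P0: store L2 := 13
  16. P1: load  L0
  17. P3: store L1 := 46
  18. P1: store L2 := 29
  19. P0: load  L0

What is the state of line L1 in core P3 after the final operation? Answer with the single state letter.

[1] P2: load  L1 | P0:I, P1:I, P2:E(50), P3:I | bus: BusRd
[2] P3: load  L1 | P0:I, P1:I, P2:S(50), P3:S(50) | bus: BusRd
[3] P2: load  L1 | P0:I, P1:I, P2:S(50), P3:S(50) | bus: none
[4] P3: load  L1 | P0:I, P1:I, P2:S(50), P3:S(50) | bus: none
[5] P0: load  L1 | P0:S(50), P1:I, P2:S(50), P3:S(50) | bus: BusRd
[6] P0: store L1 := 89 | P0:M(89), P1:I, P2:I, P3:I | bus: BusUpgr
[7] P1: load  L1 | P0:S(89), P1:S(89), P2:I, P3:I | bus: BusRd,Flush
[8] P0: store L2 := 5 | P0:M(5), P1:I, P2:I, P3:I | bus: BusRdX
[9] P3: load  L0 | P0:I, P1:I, P2:I, P3:E(90) | bus: BusRd
[10] P3: load  L1 | P0:S(89), P1:S(89), P2:I, P3:S(89) | bus: BusRd
[11] P2: store L1 := 37 | P0:I, P1:I, P2:M(37), P3:I | bus: BusRdX
[12] P1: store L2 := 95 | P0:I, P1:M(95), P2:I, P3:I | bus: BusRdX,Flush
[13] P1: store L0 := 62 | P0:I, P1:M(62), P2:I, P3:I | bus: BusRdX
[14] P3: load  L0 | P0:I, P1:S(62), P2:I, P3:S(62) | bus: BusRd,Flush
[15] P0: store L2 := 13 | P0:M(13), P1:I, P2:I, P3:I | bus: BusRdX,Flush
[16] P1: load  L0 | P0:I, P1:S(62), P2:I, P3:S(62) | bus: none
[17] P3: store L1 := 46 | P0:I, P1:I, P2:I, P3:M(46) | bus: BusRdX,Flush
[18] P1: store L2 := 29 | P0:I, P1:M(29), P2:I, P3:I | bus: BusRdX,Flush
[19] P0: load  L0 | P0:S(62), P1:S(62), P2:I, P3:S(62) | bus: BusRd

state = M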